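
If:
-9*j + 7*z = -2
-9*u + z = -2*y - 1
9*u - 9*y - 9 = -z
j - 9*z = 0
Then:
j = 9/37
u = -46/333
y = -42/37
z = 1/37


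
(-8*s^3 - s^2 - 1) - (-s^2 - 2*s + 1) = -8*s^3 + 2*s - 2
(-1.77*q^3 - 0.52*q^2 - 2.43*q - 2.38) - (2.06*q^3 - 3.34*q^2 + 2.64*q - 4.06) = -3.83*q^3 + 2.82*q^2 - 5.07*q + 1.68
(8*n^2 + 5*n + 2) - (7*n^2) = n^2 + 5*n + 2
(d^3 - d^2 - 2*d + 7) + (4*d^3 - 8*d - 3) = 5*d^3 - d^2 - 10*d + 4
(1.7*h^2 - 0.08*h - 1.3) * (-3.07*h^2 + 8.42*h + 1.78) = -5.219*h^4 + 14.5596*h^3 + 6.3434*h^2 - 11.0884*h - 2.314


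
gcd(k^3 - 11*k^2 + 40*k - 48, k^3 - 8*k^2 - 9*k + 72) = k - 3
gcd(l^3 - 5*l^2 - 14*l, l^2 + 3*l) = l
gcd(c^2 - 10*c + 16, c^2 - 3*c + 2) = c - 2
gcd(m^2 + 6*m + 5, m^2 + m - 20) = m + 5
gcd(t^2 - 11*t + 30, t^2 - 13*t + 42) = t - 6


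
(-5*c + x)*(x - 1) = -5*c*x + 5*c + x^2 - x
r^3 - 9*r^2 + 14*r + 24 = (r - 6)*(r - 4)*(r + 1)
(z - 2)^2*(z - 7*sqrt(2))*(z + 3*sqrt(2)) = z^4 - 4*sqrt(2)*z^3 - 4*z^3 - 38*z^2 + 16*sqrt(2)*z^2 - 16*sqrt(2)*z + 168*z - 168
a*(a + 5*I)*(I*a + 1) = I*a^3 - 4*a^2 + 5*I*a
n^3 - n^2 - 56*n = n*(n - 8)*(n + 7)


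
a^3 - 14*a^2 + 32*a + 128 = (a - 8)^2*(a + 2)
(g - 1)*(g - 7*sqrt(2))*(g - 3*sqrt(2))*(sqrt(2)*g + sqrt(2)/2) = sqrt(2)*g^4 - 20*g^3 - sqrt(2)*g^3/2 + 10*g^2 + 83*sqrt(2)*g^2/2 - 21*sqrt(2)*g + 10*g - 21*sqrt(2)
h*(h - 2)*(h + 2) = h^3 - 4*h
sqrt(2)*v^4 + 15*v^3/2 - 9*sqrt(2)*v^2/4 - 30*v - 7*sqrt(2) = (v - 2)*(v + 2)*(v + 7*sqrt(2)/2)*(sqrt(2)*v + 1/2)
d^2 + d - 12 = (d - 3)*(d + 4)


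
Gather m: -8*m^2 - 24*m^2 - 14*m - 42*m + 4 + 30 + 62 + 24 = -32*m^2 - 56*m + 120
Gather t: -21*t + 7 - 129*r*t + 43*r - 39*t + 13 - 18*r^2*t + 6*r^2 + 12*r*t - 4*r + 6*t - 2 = 6*r^2 + 39*r + t*(-18*r^2 - 117*r - 54) + 18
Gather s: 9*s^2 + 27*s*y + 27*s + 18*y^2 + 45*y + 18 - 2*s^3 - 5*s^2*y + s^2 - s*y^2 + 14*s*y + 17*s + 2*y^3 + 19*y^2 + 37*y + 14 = -2*s^3 + s^2*(10 - 5*y) + s*(-y^2 + 41*y + 44) + 2*y^3 + 37*y^2 + 82*y + 32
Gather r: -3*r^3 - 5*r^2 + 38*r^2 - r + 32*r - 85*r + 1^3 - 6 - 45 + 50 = -3*r^3 + 33*r^2 - 54*r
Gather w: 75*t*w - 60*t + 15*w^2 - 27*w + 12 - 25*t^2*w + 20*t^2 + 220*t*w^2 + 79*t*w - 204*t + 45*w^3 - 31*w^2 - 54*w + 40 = 20*t^2 - 264*t + 45*w^3 + w^2*(220*t - 16) + w*(-25*t^2 + 154*t - 81) + 52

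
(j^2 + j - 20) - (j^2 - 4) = j - 16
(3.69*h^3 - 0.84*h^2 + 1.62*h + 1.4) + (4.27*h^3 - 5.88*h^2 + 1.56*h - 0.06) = 7.96*h^3 - 6.72*h^2 + 3.18*h + 1.34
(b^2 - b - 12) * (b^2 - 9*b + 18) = b^4 - 10*b^3 + 15*b^2 + 90*b - 216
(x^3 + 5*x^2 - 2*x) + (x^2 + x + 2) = x^3 + 6*x^2 - x + 2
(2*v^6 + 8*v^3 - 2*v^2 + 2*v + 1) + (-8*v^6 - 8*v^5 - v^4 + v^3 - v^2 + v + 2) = -6*v^6 - 8*v^5 - v^4 + 9*v^3 - 3*v^2 + 3*v + 3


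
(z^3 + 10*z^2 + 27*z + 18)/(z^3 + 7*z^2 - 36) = (z + 1)/(z - 2)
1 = 1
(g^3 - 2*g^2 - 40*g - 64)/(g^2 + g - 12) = (g^2 - 6*g - 16)/(g - 3)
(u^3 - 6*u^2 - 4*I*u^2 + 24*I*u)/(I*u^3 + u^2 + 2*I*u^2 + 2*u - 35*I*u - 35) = u*(-I*u^2 + 2*u*(-2 + 3*I) + 24)/(u^3 + u^2*(2 - I) - u*(35 + 2*I) + 35*I)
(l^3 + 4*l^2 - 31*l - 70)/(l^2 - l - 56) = (l^2 - 3*l - 10)/(l - 8)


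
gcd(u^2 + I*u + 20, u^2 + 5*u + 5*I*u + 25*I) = u + 5*I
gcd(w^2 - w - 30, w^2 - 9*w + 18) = w - 6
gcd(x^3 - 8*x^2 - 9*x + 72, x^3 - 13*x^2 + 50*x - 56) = 1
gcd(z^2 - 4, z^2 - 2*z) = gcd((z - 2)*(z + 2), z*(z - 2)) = z - 2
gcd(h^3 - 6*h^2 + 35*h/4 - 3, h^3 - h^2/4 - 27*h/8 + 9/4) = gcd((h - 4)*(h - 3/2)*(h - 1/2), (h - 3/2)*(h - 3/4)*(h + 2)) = h - 3/2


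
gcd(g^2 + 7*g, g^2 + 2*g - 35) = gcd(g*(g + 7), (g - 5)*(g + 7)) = g + 7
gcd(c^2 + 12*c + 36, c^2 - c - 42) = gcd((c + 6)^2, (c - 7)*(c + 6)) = c + 6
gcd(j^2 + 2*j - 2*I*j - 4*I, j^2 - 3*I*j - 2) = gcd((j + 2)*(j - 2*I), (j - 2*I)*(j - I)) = j - 2*I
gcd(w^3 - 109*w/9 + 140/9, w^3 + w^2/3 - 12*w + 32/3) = w + 4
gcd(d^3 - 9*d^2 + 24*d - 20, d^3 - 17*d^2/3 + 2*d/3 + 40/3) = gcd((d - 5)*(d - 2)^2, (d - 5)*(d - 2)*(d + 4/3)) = d^2 - 7*d + 10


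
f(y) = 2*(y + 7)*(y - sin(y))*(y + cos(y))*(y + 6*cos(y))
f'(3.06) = -375.48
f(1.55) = 24.75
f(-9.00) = 4925.40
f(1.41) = 26.48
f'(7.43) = -4096.86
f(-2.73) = -597.06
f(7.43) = 14601.69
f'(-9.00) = -5442.87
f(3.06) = -361.06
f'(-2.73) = 827.25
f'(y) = 2*(1 - 6*sin(y))*(y + 7)*(y - sin(y))*(y + cos(y)) + 2*(1 - sin(y))*(y + 7)*(y - sin(y))*(y + 6*cos(y)) + 2*(1 - cos(y))*(y + 7)*(y + cos(y))*(y + 6*cos(y)) + 2*(y - sin(y))*(y + cos(y))*(y + 6*cos(y)) = -2*(y + 7)*(y - sin(y))*(y + cos(y))*(6*sin(y) - 1) - 2*(y + 7)*(y - sin(y))*(y + 6*cos(y))*(sin(y) - 1) - 2*(y + 7)*(y + cos(y))*(y + 6*cos(y))*(cos(y) - 1) + 2*(y - sin(y))*(y + cos(y))*(y + 6*cos(y))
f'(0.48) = 13.89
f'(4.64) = 5985.51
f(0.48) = 2.16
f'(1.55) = -26.93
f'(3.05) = -379.48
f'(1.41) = 0.97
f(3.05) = -357.29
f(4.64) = 2521.33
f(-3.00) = -815.82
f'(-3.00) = 765.76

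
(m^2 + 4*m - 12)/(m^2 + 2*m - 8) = (m + 6)/(m + 4)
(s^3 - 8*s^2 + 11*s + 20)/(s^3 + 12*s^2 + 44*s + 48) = (s^3 - 8*s^2 + 11*s + 20)/(s^3 + 12*s^2 + 44*s + 48)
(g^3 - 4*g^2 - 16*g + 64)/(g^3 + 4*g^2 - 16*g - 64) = (g - 4)/(g + 4)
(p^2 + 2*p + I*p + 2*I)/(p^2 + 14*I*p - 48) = (p^2 + p*(2 + I) + 2*I)/(p^2 + 14*I*p - 48)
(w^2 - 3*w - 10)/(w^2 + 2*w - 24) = (w^2 - 3*w - 10)/(w^2 + 2*w - 24)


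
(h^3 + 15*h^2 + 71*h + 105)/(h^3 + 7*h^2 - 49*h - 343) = (h^2 + 8*h + 15)/(h^2 - 49)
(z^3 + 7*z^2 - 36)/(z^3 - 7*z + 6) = (z + 6)/(z - 1)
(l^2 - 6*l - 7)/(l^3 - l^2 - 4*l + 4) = (l^2 - 6*l - 7)/(l^3 - l^2 - 4*l + 4)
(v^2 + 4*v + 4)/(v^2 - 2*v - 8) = (v + 2)/(v - 4)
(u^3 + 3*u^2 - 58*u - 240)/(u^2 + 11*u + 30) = u - 8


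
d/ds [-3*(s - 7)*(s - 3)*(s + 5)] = -9*s^2 + 30*s + 87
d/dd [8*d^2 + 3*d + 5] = 16*d + 3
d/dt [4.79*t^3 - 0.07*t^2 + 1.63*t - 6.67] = 14.37*t^2 - 0.14*t + 1.63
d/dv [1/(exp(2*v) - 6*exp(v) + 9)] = 2*(3 - exp(v))*exp(v)/(exp(2*v) - 6*exp(v) + 9)^2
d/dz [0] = 0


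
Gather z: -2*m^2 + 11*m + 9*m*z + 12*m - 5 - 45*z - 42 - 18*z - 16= -2*m^2 + 23*m + z*(9*m - 63) - 63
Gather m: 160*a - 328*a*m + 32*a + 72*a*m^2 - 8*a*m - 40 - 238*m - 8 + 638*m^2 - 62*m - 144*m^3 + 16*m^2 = 192*a - 144*m^3 + m^2*(72*a + 654) + m*(-336*a - 300) - 48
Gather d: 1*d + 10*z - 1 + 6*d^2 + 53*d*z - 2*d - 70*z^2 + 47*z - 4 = 6*d^2 + d*(53*z - 1) - 70*z^2 + 57*z - 5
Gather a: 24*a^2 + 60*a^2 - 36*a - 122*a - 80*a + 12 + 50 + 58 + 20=84*a^2 - 238*a + 140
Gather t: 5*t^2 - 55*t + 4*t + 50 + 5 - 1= 5*t^2 - 51*t + 54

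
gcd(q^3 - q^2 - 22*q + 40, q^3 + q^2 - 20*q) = q^2 + q - 20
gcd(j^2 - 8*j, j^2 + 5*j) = j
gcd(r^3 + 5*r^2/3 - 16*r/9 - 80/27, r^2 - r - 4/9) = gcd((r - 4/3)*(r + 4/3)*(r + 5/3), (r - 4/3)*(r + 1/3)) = r - 4/3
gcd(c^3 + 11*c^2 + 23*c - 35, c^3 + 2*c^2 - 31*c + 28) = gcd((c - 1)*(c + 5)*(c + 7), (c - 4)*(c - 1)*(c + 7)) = c^2 + 6*c - 7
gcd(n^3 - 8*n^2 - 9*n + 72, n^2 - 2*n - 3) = n - 3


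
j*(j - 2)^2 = j^3 - 4*j^2 + 4*j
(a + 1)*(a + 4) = a^2 + 5*a + 4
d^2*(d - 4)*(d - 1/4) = d^4 - 17*d^3/4 + d^2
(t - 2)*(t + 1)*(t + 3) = t^3 + 2*t^2 - 5*t - 6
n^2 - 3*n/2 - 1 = (n - 2)*(n + 1/2)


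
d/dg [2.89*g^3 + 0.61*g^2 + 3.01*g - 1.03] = 8.67*g^2 + 1.22*g + 3.01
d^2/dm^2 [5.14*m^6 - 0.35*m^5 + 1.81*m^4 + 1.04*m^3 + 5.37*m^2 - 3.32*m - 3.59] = 154.2*m^4 - 7.0*m^3 + 21.72*m^2 + 6.24*m + 10.74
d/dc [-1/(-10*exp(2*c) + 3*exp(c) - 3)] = (3 - 20*exp(c))*exp(c)/(10*exp(2*c) - 3*exp(c) + 3)^2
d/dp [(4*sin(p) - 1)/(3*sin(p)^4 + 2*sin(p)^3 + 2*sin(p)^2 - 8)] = 2*(-18*sin(p)^4 - 2*sin(p)^3 - sin(p)^2 + 2*sin(p) - 16)*cos(p)/(3*sin(p)^4 + 2*sin(p)^3 + 2*sin(p)^2 - 8)^2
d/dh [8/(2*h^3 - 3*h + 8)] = 24*(1 - 2*h^2)/(2*h^3 - 3*h + 8)^2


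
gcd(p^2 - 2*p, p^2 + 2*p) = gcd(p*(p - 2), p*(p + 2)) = p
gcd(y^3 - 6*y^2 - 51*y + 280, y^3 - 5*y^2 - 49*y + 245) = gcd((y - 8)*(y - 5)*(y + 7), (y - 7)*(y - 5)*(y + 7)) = y^2 + 2*y - 35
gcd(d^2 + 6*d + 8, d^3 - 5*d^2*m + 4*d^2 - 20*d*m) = d + 4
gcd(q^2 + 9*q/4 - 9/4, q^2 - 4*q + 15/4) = 1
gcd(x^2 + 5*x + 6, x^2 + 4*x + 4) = x + 2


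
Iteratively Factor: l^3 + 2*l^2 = (l)*(l^2 + 2*l) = l*(l + 2)*(l)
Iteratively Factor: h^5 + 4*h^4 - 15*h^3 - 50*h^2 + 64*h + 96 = (h + 1)*(h^4 + 3*h^3 - 18*h^2 - 32*h + 96) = (h - 2)*(h + 1)*(h^3 + 5*h^2 - 8*h - 48) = (h - 2)*(h + 1)*(h + 4)*(h^2 + h - 12) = (h - 3)*(h - 2)*(h + 1)*(h + 4)*(h + 4)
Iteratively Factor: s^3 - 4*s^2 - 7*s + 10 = (s - 1)*(s^2 - 3*s - 10) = (s - 1)*(s + 2)*(s - 5)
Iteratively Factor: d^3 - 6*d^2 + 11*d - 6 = (d - 1)*(d^2 - 5*d + 6) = (d - 2)*(d - 1)*(d - 3)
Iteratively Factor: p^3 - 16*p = (p - 4)*(p^2 + 4*p) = (p - 4)*(p + 4)*(p)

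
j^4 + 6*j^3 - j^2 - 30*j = j*(j - 2)*(j + 3)*(j + 5)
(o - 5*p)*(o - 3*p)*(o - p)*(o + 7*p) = o^4 - 2*o^3*p - 40*o^2*p^2 + 146*o*p^3 - 105*p^4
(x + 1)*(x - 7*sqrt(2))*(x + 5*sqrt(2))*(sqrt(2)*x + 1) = sqrt(2)*x^4 - 3*x^3 + sqrt(2)*x^3 - 72*sqrt(2)*x^2 - 3*x^2 - 72*sqrt(2)*x - 70*x - 70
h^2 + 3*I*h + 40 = (h - 5*I)*(h + 8*I)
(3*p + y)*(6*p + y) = 18*p^2 + 9*p*y + y^2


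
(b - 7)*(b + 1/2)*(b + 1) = b^3 - 11*b^2/2 - 10*b - 7/2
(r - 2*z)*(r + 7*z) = r^2 + 5*r*z - 14*z^2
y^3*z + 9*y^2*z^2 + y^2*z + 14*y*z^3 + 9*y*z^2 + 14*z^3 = (y + 2*z)*(y + 7*z)*(y*z + z)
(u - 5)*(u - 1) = u^2 - 6*u + 5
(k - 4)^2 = k^2 - 8*k + 16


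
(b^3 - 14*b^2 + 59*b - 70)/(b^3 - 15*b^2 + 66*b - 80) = (b - 7)/(b - 8)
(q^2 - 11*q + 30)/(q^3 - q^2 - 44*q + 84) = (q - 5)/(q^2 + 5*q - 14)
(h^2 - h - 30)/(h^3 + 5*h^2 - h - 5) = (h - 6)/(h^2 - 1)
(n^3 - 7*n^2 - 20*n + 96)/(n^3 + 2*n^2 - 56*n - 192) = (n - 3)/(n + 6)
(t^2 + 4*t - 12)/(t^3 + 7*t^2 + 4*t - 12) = (t - 2)/(t^2 + t - 2)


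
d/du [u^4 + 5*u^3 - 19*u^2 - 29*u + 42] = 4*u^3 + 15*u^2 - 38*u - 29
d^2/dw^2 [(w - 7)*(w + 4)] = 2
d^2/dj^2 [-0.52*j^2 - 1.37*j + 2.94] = -1.04000000000000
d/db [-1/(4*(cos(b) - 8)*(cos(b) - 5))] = (13 - 2*cos(b))*sin(b)/(4*(cos(b) - 8)^2*(cos(b) - 5)^2)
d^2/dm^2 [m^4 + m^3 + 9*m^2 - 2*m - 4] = 12*m^2 + 6*m + 18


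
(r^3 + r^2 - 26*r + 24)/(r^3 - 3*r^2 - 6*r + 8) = (r + 6)/(r + 2)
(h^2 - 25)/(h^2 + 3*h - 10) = (h - 5)/(h - 2)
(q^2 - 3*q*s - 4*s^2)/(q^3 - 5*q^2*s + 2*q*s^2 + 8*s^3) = 1/(q - 2*s)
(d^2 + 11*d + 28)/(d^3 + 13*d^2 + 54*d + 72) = (d + 7)/(d^2 + 9*d + 18)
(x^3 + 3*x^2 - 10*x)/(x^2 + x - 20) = x*(x - 2)/(x - 4)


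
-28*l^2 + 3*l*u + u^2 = (-4*l + u)*(7*l + u)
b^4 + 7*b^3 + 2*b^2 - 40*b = b*(b - 2)*(b + 4)*(b + 5)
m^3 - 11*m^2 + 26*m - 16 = (m - 8)*(m - 2)*(m - 1)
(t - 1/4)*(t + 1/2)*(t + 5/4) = t^3 + 3*t^2/2 + 3*t/16 - 5/32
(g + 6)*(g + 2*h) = g^2 + 2*g*h + 6*g + 12*h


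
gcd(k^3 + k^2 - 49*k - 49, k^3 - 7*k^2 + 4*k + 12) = k + 1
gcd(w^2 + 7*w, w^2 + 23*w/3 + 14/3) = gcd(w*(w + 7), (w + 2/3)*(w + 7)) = w + 7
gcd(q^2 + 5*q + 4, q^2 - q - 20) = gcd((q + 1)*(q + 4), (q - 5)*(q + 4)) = q + 4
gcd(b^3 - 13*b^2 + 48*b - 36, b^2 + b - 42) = b - 6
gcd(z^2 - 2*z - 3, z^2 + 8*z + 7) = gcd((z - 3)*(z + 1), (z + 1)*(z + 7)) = z + 1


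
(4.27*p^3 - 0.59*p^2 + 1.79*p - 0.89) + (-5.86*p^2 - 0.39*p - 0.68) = 4.27*p^3 - 6.45*p^2 + 1.4*p - 1.57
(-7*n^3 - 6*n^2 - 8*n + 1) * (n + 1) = -7*n^4 - 13*n^3 - 14*n^2 - 7*n + 1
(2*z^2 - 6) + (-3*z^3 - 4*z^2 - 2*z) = -3*z^3 - 2*z^2 - 2*z - 6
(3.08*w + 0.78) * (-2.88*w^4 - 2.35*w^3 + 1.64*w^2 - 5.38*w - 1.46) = -8.8704*w^5 - 9.4844*w^4 + 3.2182*w^3 - 15.2912*w^2 - 8.6932*w - 1.1388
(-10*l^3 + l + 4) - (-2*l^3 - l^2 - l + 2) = -8*l^3 + l^2 + 2*l + 2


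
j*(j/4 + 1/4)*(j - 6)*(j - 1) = j^4/4 - 3*j^3/2 - j^2/4 + 3*j/2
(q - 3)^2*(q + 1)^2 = q^4 - 4*q^3 - 2*q^2 + 12*q + 9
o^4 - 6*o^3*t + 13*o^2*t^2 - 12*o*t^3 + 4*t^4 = (o - 2*t)^2*(o - t)^2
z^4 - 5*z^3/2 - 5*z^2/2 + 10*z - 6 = (z - 2)*(z - 3/2)*(z - 1)*(z + 2)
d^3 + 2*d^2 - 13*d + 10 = (d - 2)*(d - 1)*(d + 5)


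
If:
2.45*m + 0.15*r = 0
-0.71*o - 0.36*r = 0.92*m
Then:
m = -0.0612244897959184*r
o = -0.42770911181374*r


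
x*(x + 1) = x^2 + x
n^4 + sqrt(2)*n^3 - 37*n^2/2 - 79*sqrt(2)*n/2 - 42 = (n - 7*sqrt(2)/2)*(n + sqrt(2))*(n + 3*sqrt(2)/2)*(n + 2*sqrt(2))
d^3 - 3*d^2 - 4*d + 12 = (d - 3)*(d - 2)*(d + 2)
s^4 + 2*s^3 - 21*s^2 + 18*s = s*(s - 3)*(s - 1)*(s + 6)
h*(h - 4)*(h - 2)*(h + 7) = h^4 + h^3 - 34*h^2 + 56*h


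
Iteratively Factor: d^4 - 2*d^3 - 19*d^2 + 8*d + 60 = (d - 5)*(d^3 + 3*d^2 - 4*d - 12) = (d - 5)*(d + 3)*(d^2 - 4) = (d - 5)*(d + 2)*(d + 3)*(d - 2)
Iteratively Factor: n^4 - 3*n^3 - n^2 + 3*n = (n + 1)*(n^3 - 4*n^2 + 3*n) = (n - 3)*(n + 1)*(n^2 - n) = n*(n - 3)*(n + 1)*(n - 1)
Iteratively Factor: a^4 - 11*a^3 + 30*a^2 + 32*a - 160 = (a - 4)*(a^3 - 7*a^2 + 2*a + 40) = (a - 5)*(a - 4)*(a^2 - 2*a - 8) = (a - 5)*(a - 4)*(a + 2)*(a - 4)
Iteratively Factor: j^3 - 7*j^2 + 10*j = (j - 2)*(j^2 - 5*j) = j*(j - 2)*(j - 5)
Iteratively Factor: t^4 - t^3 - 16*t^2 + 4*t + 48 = (t - 4)*(t^3 + 3*t^2 - 4*t - 12) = (t - 4)*(t - 2)*(t^2 + 5*t + 6) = (t - 4)*(t - 2)*(t + 2)*(t + 3)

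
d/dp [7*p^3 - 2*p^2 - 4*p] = 21*p^2 - 4*p - 4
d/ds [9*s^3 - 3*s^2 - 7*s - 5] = 27*s^2 - 6*s - 7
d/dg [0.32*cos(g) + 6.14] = -0.32*sin(g)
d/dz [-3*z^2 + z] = 1 - 6*z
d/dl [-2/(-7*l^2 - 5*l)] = 2*(-14*l - 5)/(l^2*(7*l + 5)^2)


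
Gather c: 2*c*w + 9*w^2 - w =2*c*w + 9*w^2 - w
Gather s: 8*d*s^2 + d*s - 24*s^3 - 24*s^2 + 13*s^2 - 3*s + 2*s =-24*s^3 + s^2*(8*d - 11) + s*(d - 1)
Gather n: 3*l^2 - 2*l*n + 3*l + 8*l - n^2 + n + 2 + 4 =3*l^2 + 11*l - n^2 + n*(1 - 2*l) + 6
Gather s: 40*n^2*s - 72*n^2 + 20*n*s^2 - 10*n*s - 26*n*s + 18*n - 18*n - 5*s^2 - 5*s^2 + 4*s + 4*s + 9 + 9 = -72*n^2 + s^2*(20*n - 10) + s*(40*n^2 - 36*n + 8) + 18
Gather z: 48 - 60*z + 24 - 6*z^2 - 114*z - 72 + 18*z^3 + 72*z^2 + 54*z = 18*z^3 + 66*z^2 - 120*z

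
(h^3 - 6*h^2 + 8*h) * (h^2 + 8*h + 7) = h^5 + 2*h^4 - 33*h^3 + 22*h^2 + 56*h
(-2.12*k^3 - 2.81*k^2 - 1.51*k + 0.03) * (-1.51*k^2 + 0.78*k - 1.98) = 3.2012*k^5 + 2.5895*k^4 + 4.2859*k^3 + 4.3407*k^2 + 3.0132*k - 0.0594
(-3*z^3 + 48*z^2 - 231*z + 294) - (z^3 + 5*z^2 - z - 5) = -4*z^3 + 43*z^2 - 230*z + 299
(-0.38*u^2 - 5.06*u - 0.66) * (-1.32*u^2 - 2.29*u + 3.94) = 0.5016*u^4 + 7.5494*u^3 + 10.9614*u^2 - 18.425*u - 2.6004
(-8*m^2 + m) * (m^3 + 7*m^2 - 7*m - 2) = -8*m^5 - 55*m^4 + 63*m^3 + 9*m^2 - 2*m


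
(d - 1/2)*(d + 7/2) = d^2 + 3*d - 7/4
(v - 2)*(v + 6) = v^2 + 4*v - 12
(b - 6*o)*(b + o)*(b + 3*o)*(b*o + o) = b^4*o - 2*b^3*o^2 + b^3*o - 21*b^2*o^3 - 2*b^2*o^2 - 18*b*o^4 - 21*b*o^3 - 18*o^4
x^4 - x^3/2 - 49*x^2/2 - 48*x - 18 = (x - 6)*(x + 1/2)*(x + 2)*(x + 3)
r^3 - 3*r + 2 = (r - 1)^2*(r + 2)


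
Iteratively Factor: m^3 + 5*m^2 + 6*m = (m)*(m^2 + 5*m + 6) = m*(m + 2)*(m + 3)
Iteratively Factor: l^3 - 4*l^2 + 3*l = (l)*(l^2 - 4*l + 3) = l*(l - 1)*(l - 3)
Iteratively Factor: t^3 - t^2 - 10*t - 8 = (t + 1)*(t^2 - 2*t - 8) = (t - 4)*(t + 1)*(t + 2)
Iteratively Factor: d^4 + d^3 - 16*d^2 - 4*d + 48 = (d + 4)*(d^3 - 3*d^2 - 4*d + 12) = (d + 2)*(d + 4)*(d^2 - 5*d + 6) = (d - 2)*(d + 2)*(d + 4)*(d - 3)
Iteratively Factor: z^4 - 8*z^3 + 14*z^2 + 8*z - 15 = (z + 1)*(z^3 - 9*z^2 + 23*z - 15) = (z - 3)*(z + 1)*(z^2 - 6*z + 5) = (z - 3)*(z - 1)*(z + 1)*(z - 5)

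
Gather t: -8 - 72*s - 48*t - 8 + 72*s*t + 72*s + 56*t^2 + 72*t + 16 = 56*t^2 + t*(72*s + 24)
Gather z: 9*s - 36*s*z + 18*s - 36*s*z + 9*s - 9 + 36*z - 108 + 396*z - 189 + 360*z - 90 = 36*s + z*(792 - 72*s) - 396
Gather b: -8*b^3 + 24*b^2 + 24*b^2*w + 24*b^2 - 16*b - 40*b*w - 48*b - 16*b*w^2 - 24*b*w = -8*b^3 + b^2*(24*w + 48) + b*(-16*w^2 - 64*w - 64)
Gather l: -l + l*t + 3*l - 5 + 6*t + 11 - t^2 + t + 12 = l*(t + 2) - t^2 + 7*t + 18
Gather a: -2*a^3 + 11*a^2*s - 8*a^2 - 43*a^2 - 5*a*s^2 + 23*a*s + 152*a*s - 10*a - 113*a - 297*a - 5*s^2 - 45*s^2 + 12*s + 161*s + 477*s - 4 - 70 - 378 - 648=-2*a^3 + a^2*(11*s - 51) + a*(-5*s^2 + 175*s - 420) - 50*s^2 + 650*s - 1100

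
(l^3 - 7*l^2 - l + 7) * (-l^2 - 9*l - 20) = -l^5 - 2*l^4 + 44*l^3 + 142*l^2 - 43*l - 140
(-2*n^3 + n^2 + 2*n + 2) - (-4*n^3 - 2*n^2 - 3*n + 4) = 2*n^3 + 3*n^2 + 5*n - 2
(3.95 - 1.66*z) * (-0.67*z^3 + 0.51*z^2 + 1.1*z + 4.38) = 1.1122*z^4 - 3.4931*z^3 + 0.1885*z^2 - 2.9258*z + 17.301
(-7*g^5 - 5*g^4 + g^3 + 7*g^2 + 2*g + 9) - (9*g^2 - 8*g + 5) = -7*g^5 - 5*g^4 + g^3 - 2*g^2 + 10*g + 4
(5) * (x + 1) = 5*x + 5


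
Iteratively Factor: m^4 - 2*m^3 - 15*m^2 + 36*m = (m - 3)*(m^3 + m^2 - 12*m) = (m - 3)*(m + 4)*(m^2 - 3*m) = (m - 3)^2*(m + 4)*(m)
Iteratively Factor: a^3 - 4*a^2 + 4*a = (a)*(a^2 - 4*a + 4) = a*(a - 2)*(a - 2)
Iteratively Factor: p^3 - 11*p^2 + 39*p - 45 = (p - 5)*(p^2 - 6*p + 9) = (p - 5)*(p - 3)*(p - 3)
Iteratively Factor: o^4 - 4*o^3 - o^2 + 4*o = (o + 1)*(o^3 - 5*o^2 + 4*o) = (o - 1)*(o + 1)*(o^2 - 4*o) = o*(o - 1)*(o + 1)*(o - 4)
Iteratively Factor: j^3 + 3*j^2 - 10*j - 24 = (j + 4)*(j^2 - j - 6) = (j + 2)*(j + 4)*(j - 3)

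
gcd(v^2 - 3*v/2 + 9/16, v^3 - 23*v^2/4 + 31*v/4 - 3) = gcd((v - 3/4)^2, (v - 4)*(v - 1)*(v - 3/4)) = v - 3/4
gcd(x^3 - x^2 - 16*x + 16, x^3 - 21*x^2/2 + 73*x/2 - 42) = x - 4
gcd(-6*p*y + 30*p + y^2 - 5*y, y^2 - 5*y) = y - 5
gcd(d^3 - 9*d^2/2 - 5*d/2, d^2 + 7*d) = d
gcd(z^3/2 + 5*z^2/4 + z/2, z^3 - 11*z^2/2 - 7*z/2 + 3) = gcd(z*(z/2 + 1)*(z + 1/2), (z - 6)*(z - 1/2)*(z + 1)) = 1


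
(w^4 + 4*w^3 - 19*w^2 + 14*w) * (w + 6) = w^5 + 10*w^4 + 5*w^3 - 100*w^2 + 84*w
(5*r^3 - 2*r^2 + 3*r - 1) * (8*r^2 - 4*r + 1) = 40*r^5 - 36*r^4 + 37*r^3 - 22*r^2 + 7*r - 1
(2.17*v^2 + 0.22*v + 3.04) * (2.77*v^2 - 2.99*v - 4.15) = 6.0109*v^4 - 5.8789*v^3 - 1.2425*v^2 - 10.0026*v - 12.616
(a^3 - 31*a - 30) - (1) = a^3 - 31*a - 31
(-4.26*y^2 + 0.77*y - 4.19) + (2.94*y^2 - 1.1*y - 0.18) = -1.32*y^2 - 0.33*y - 4.37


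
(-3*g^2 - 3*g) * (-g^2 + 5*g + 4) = 3*g^4 - 12*g^3 - 27*g^2 - 12*g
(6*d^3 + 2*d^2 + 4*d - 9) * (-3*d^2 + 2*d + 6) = -18*d^5 + 6*d^4 + 28*d^3 + 47*d^2 + 6*d - 54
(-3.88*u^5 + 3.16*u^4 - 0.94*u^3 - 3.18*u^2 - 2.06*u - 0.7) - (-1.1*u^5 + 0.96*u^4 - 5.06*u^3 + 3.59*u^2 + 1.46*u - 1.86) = -2.78*u^5 + 2.2*u^4 + 4.12*u^3 - 6.77*u^2 - 3.52*u + 1.16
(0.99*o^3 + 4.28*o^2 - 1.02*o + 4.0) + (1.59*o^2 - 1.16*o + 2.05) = 0.99*o^3 + 5.87*o^2 - 2.18*o + 6.05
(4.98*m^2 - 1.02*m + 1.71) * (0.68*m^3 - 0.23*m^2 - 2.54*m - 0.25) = 3.3864*m^5 - 1.839*m^4 - 11.2518*m^3 + 0.9525*m^2 - 4.0884*m - 0.4275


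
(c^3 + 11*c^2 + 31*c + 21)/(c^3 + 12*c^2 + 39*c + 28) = (c + 3)/(c + 4)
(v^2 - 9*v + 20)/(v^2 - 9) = (v^2 - 9*v + 20)/(v^2 - 9)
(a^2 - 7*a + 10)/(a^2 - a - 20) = (a - 2)/(a + 4)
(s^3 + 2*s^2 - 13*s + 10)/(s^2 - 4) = (s^2 + 4*s - 5)/(s + 2)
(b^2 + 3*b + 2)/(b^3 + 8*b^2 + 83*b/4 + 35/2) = 4*(b + 1)/(4*b^2 + 24*b + 35)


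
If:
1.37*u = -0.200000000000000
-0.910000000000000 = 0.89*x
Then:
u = -0.15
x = -1.02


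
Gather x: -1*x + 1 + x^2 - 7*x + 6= x^2 - 8*x + 7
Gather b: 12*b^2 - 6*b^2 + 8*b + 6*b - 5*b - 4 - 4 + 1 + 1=6*b^2 + 9*b - 6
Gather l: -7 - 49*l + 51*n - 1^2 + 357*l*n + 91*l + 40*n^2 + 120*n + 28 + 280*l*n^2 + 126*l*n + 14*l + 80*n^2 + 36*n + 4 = l*(280*n^2 + 483*n + 56) + 120*n^2 + 207*n + 24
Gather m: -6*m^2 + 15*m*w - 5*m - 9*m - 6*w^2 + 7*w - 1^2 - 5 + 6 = -6*m^2 + m*(15*w - 14) - 6*w^2 + 7*w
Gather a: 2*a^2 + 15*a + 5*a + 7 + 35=2*a^2 + 20*a + 42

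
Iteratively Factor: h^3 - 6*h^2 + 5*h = (h - 5)*(h^2 - h) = (h - 5)*(h - 1)*(h)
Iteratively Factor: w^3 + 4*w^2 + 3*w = (w)*(w^2 + 4*w + 3) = w*(w + 1)*(w + 3)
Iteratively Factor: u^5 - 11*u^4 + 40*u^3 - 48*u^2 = (u - 3)*(u^4 - 8*u^3 + 16*u^2) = u*(u - 3)*(u^3 - 8*u^2 + 16*u) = u*(u - 4)*(u - 3)*(u^2 - 4*u) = u*(u - 4)^2*(u - 3)*(u)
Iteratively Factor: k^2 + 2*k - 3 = (k - 1)*(k + 3)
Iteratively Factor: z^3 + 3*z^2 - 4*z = (z)*(z^2 + 3*z - 4) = z*(z - 1)*(z + 4)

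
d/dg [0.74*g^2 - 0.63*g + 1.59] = 1.48*g - 0.63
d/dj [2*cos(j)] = -2*sin(j)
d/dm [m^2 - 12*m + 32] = 2*m - 12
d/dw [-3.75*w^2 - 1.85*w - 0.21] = -7.5*w - 1.85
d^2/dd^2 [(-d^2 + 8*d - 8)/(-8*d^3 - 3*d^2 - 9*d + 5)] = 2*(64*d^6 - 1536*d^5 + 2280*d^4 + 2293*d^3 + 69*d^2 + 1248*d + 433)/(512*d^9 + 576*d^8 + 1944*d^7 + 363*d^6 + 1467*d^5 - 1566*d^4 + 519*d^3 - 990*d^2 + 675*d - 125)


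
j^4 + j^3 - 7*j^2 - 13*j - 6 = (j - 3)*(j + 1)^2*(j + 2)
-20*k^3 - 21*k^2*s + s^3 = (-5*k + s)*(k + s)*(4*k + s)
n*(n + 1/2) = n^2 + n/2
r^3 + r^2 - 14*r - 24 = (r - 4)*(r + 2)*(r + 3)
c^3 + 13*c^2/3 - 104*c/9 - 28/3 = (c - 7/3)*(c + 2/3)*(c + 6)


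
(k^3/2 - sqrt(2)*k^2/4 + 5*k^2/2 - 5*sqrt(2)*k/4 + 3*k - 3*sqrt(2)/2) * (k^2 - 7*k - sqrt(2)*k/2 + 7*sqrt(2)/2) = k^5/2 - k^4 - sqrt(2)*k^4/2 - 57*k^3/4 + sqrt(2)*k^3 - 43*k^2/2 + 29*sqrt(2)*k^2/2 - 29*k/4 + 21*sqrt(2)*k - 21/2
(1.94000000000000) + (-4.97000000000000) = -3.03000000000000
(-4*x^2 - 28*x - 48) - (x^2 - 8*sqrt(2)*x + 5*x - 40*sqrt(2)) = -5*x^2 - 33*x + 8*sqrt(2)*x - 48 + 40*sqrt(2)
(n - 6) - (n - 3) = -3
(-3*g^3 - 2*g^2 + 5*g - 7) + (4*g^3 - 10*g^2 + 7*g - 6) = g^3 - 12*g^2 + 12*g - 13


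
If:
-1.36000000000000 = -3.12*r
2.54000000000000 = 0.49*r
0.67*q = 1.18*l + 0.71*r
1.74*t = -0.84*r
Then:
No Solution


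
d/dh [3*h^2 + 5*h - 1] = 6*h + 5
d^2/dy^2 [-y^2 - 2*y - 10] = -2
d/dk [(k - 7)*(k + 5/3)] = 2*k - 16/3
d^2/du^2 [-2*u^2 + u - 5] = -4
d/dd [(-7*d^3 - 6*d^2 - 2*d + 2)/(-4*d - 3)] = (56*d^3 + 87*d^2 + 36*d + 14)/(16*d^2 + 24*d + 9)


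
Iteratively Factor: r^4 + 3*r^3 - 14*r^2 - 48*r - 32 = (r - 4)*(r^3 + 7*r^2 + 14*r + 8) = (r - 4)*(r + 4)*(r^2 + 3*r + 2) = (r - 4)*(r + 2)*(r + 4)*(r + 1)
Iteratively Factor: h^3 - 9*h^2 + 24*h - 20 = (h - 5)*(h^2 - 4*h + 4) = (h - 5)*(h - 2)*(h - 2)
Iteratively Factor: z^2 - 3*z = (z)*(z - 3)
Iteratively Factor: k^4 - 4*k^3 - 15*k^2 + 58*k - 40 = (k - 5)*(k^3 + k^2 - 10*k + 8) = (k - 5)*(k - 1)*(k^2 + 2*k - 8) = (k - 5)*(k - 1)*(k + 4)*(k - 2)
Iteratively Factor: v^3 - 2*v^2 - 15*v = (v - 5)*(v^2 + 3*v) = (v - 5)*(v + 3)*(v)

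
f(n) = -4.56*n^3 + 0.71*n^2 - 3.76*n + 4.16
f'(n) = -13.68*n^2 + 1.42*n - 3.76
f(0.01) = 4.12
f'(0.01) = -3.75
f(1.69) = -22.18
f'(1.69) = -40.43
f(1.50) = -15.27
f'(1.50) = -32.41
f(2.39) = -63.02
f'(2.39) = -78.51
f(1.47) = -14.32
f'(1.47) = -31.23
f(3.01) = -125.08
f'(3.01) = -123.43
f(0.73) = 0.02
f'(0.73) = -10.01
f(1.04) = -4.11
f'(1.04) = -17.08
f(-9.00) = 3419.75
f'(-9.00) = -1124.62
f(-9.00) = 3419.75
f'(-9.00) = -1124.62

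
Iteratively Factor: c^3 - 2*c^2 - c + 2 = (c - 2)*(c^2 - 1) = (c - 2)*(c + 1)*(c - 1)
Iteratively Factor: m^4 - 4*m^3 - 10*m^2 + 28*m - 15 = (m - 5)*(m^3 + m^2 - 5*m + 3) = (m - 5)*(m + 3)*(m^2 - 2*m + 1) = (m - 5)*(m - 1)*(m + 3)*(m - 1)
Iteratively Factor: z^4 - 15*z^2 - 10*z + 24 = (z + 3)*(z^3 - 3*z^2 - 6*z + 8) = (z - 1)*(z + 3)*(z^2 - 2*z - 8) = (z - 1)*(z + 2)*(z + 3)*(z - 4)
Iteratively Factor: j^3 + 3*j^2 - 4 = (j - 1)*(j^2 + 4*j + 4) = (j - 1)*(j + 2)*(j + 2)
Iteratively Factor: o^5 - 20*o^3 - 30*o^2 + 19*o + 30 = (o - 5)*(o^4 + 5*o^3 + 5*o^2 - 5*o - 6) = (o - 5)*(o + 3)*(o^3 + 2*o^2 - o - 2) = (o - 5)*(o - 1)*(o + 3)*(o^2 + 3*o + 2) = (o - 5)*(o - 1)*(o + 2)*(o + 3)*(o + 1)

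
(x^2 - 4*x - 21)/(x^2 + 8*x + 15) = (x - 7)/(x + 5)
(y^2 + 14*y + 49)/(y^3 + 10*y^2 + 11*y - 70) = (y + 7)/(y^2 + 3*y - 10)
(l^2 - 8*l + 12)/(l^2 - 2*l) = (l - 6)/l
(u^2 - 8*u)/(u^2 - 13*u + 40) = u/(u - 5)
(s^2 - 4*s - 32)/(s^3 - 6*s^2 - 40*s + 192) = (s + 4)/(s^2 + 2*s - 24)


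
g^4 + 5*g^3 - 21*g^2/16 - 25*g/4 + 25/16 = (g - 1)*(g - 1/4)*(g + 5/4)*(g + 5)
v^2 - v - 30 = (v - 6)*(v + 5)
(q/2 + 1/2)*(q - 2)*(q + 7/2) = q^3/2 + 5*q^2/4 - 11*q/4 - 7/2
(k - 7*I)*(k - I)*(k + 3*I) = k^3 - 5*I*k^2 + 17*k - 21*I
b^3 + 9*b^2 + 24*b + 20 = (b + 2)^2*(b + 5)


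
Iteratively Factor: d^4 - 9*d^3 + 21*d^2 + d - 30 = (d - 2)*(d^3 - 7*d^2 + 7*d + 15) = (d - 2)*(d + 1)*(d^2 - 8*d + 15) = (d - 5)*(d - 2)*(d + 1)*(d - 3)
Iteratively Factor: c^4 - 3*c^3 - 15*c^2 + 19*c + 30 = (c - 2)*(c^3 - c^2 - 17*c - 15) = (c - 5)*(c - 2)*(c^2 + 4*c + 3) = (c - 5)*(c - 2)*(c + 1)*(c + 3)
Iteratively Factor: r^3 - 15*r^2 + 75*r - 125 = (r - 5)*(r^2 - 10*r + 25) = (r - 5)^2*(r - 5)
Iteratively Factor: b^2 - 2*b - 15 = (b - 5)*(b + 3)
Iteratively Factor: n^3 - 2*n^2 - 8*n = (n - 4)*(n^2 + 2*n) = n*(n - 4)*(n + 2)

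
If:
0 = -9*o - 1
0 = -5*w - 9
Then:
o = -1/9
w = -9/5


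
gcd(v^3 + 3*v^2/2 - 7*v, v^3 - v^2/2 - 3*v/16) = v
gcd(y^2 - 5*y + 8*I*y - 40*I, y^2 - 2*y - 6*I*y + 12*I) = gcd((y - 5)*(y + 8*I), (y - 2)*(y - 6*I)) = 1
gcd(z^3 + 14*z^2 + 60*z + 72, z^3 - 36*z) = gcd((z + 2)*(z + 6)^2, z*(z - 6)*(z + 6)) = z + 6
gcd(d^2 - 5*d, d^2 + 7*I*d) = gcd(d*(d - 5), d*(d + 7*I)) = d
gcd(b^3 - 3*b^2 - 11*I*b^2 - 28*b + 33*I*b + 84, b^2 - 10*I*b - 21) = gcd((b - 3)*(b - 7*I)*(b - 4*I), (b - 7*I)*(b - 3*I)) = b - 7*I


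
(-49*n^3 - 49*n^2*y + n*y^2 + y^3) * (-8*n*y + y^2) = 392*n^4*y + 343*n^3*y^2 - 57*n^2*y^3 - 7*n*y^4 + y^5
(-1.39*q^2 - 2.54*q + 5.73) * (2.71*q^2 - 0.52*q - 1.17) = -3.7669*q^4 - 6.1606*q^3 + 18.4754*q^2 - 0.00780000000000047*q - 6.7041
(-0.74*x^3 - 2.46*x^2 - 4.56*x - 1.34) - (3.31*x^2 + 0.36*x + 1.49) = -0.74*x^3 - 5.77*x^2 - 4.92*x - 2.83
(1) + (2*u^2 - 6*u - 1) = 2*u^2 - 6*u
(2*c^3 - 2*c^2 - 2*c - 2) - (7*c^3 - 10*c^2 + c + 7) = -5*c^3 + 8*c^2 - 3*c - 9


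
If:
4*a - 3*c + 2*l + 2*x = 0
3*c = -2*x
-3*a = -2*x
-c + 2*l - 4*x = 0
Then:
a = 0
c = 0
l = 0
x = 0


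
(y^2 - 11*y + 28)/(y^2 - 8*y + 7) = (y - 4)/(y - 1)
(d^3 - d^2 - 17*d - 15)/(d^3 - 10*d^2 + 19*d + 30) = (d + 3)/(d - 6)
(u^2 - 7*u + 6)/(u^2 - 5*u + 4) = (u - 6)/(u - 4)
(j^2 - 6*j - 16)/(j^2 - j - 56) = (j + 2)/(j + 7)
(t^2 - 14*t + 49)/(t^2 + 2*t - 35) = (t^2 - 14*t + 49)/(t^2 + 2*t - 35)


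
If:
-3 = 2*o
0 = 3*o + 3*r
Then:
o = -3/2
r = 3/2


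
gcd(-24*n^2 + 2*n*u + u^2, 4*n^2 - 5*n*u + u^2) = -4*n + u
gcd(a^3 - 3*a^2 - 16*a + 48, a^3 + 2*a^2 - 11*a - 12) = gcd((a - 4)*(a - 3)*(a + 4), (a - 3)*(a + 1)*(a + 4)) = a^2 + a - 12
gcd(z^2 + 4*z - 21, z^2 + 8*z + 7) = z + 7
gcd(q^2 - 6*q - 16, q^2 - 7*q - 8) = q - 8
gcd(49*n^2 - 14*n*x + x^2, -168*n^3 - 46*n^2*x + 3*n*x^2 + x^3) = -7*n + x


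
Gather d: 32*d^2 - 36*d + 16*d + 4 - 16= 32*d^2 - 20*d - 12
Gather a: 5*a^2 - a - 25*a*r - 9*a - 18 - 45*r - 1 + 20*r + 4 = 5*a^2 + a*(-25*r - 10) - 25*r - 15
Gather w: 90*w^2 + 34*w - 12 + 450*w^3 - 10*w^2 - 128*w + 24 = 450*w^3 + 80*w^2 - 94*w + 12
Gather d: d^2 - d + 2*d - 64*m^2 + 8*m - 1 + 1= d^2 + d - 64*m^2 + 8*m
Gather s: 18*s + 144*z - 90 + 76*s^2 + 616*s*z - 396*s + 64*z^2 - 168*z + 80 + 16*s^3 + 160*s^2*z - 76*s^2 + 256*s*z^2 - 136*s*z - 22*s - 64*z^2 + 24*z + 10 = 16*s^3 + 160*s^2*z + s*(256*z^2 + 480*z - 400)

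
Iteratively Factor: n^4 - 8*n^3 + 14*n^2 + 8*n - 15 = (n - 3)*(n^3 - 5*n^2 - n + 5) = (n - 3)*(n - 1)*(n^2 - 4*n - 5) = (n - 3)*(n - 1)*(n + 1)*(n - 5)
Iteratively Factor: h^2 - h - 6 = (h - 3)*(h + 2)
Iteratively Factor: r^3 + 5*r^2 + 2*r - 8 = (r + 2)*(r^2 + 3*r - 4) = (r - 1)*(r + 2)*(r + 4)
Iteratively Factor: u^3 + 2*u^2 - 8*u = (u - 2)*(u^2 + 4*u) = (u - 2)*(u + 4)*(u)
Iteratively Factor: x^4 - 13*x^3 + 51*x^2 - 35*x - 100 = (x - 4)*(x^3 - 9*x^2 + 15*x + 25) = (x - 4)*(x + 1)*(x^2 - 10*x + 25) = (x - 5)*(x - 4)*(x + 1)*(x - 5)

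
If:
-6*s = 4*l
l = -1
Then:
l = -1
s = 2/3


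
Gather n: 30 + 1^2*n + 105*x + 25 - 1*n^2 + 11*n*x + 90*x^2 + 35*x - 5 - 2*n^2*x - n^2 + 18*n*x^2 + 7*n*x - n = n^2*(-2*x - 2) + n*(18*x^2 + 18*x) + 90*x^2 + 140*x + 50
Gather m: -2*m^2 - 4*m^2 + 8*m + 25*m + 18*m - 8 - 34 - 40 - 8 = -6*m^2 + 51*m - 90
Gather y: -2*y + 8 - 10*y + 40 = 48 - 12*y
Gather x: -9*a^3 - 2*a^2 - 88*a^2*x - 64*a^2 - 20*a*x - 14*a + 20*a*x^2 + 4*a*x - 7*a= -9*a^3 - 66*a^2 + 20*a*x^2 - 21*a + x*(-88*a^2 - 16*a)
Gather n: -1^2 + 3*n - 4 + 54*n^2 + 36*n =54*n^2 + 39*n - 5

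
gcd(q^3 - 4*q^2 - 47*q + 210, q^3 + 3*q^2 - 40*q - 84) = q^2 + q - 42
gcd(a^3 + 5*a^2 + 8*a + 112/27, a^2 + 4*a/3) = a + 4/3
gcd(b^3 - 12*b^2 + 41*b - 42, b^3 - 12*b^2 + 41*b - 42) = b^3 - 12*b^2 + 41*b - 42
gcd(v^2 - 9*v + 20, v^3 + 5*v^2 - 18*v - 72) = v - 4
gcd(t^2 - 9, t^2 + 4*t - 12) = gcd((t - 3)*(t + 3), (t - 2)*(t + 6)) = 1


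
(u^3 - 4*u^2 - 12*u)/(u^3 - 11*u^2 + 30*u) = (u + 2)/(u - 5)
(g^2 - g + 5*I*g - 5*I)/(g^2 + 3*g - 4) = (g + 5*I)/(g + 4)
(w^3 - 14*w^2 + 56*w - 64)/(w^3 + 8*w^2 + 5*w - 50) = (w^2 - 12*w + 32)/(w^2 + 10*w + 25)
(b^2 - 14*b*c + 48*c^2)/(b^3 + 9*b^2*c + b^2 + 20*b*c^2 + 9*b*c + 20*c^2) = (b^2 - 14*b*c + 48*c^2)/(b^3 + 9*b^2*c + b^2 + 20*b*c^2 + 9*b*c + 20*c^2)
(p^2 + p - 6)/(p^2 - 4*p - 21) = (p - 2)/(p - 7)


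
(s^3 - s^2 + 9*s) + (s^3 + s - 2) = 2*s^3 - s^2 + 10*s - 2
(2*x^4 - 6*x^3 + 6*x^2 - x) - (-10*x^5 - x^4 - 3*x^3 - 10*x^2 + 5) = 10*x^5 + 3*x^4 - 3*x^3 + 16*x^2 - x - 5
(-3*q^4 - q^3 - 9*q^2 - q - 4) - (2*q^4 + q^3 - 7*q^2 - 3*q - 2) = -5*q^4 - 2*q^3 - 2*q^2 + 2*q - 2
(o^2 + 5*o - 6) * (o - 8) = o^3 - 3*o^2 - 46*o + 48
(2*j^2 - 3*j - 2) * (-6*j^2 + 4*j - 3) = -12*j^4 + 26*j^3 - 6*j^2 + j + 6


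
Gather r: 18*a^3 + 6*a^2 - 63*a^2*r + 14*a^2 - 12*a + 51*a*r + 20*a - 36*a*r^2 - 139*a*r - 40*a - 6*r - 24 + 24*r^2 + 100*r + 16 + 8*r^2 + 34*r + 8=18*a^3 + 20*a^2 - 32*a + r^2*(32 - 36*a) + r*(-63*a^2 - 88*a + 128)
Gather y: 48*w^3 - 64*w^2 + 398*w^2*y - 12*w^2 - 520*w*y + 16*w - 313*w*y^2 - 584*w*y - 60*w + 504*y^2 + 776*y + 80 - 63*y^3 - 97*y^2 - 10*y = 48*w^3 - 76*w^2 - 44*w - 63*y^3 + y^2*(407 - 313*w) + y*(398*w^2 - 1104*w + 766) + 80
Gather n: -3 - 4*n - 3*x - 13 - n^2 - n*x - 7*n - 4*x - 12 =-n^2 + n*(-x - 11) - 7*x - 28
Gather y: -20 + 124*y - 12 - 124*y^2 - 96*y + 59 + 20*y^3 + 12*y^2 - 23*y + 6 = 20*y^3 - 112*y^2 + 5*y + 33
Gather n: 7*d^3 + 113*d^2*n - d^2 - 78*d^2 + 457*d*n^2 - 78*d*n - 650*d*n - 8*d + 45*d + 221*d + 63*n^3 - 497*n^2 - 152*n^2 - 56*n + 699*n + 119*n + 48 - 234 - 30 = 7*d^3 - 79*d^2 + 258*d + 63*n^3 + n^2*(457*d - 649) + n*(113*d^2 - 728*d + 762) - 216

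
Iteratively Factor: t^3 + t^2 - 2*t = (t - 1)*(t^2 + 2*t) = (t - 1)*(t + 2)*(t)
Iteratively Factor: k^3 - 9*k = (k - 3)*(k^2 + 3*k) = k*(k - 3)*(k + 3)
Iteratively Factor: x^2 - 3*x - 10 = (x - 5)*(x + 2)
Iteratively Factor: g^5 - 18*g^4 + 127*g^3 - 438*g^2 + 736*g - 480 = (g - 2)*(g^4 - 16*g^3 + 95*g^2 - 248*g + 240) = (g - 3)*(g - 2)*(g^3 - 13*g^2 + 56*g - 80) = (g - 4)*(g - 3)*(g - 2)*(g^2 - 9*g + 20) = (g - 4)^2*(g - 3)*(g - 2)*(g - 5)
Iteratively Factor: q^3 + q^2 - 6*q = (q)*(q^2 + q - 6) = q*(q - 2)*(q + 3)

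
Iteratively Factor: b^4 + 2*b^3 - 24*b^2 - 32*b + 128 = (b + 4)*(b^3 - 2*b^2 - 16*b + 32) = (b + 4)^2*(b^2 - 6*b + 8) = (b - 2)*(b + 4)^2*(b - 4)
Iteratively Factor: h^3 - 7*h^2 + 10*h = (h - 2)*(h^2 - 5*h) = h*(h - 2)*(h - 5)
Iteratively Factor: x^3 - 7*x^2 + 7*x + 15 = (x + 1)*(x^2 - 8*x + 15) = (x - 3)*(x + 1)*(x - 5)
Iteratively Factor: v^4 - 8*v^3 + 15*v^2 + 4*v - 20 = (v - 5)*(v^3 - 3*v^2 + 4) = (v - 5)*(v - 2)*(v^2 - v - 2) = (v - 5)*(v - 2)*(v + 1)*(v - 2)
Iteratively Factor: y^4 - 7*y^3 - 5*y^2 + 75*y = (y + 3)*(y^3 - 10*y^2 + 25*y) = (y - 5)*(y + 3)*(y^2 - 5*y) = (y - 5)^2*(y + 3)*(y)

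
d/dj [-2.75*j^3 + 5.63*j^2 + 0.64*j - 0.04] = -8.25*j^2 + 11.26*j + 0.64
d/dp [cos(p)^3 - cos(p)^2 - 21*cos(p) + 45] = (-3*cos(p)^2 + 2*cos(p) + 21)*sin(p)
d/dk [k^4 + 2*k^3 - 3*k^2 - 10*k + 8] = 4*k^3 + 6*k^2 - 6*k - 10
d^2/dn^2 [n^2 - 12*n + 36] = 2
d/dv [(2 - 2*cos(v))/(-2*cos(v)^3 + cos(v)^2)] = 2*(4*cos(v)^2 - 7*cos(v) + 2)*sin(v)/((2*cos(v) - 1)^2*cos(v)^3)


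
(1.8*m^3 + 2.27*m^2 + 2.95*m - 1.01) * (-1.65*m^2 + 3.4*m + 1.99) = -2.97*m^5 + 2.3745*m^4 + 6.4325*m^3 + 16.2138*m^2 + 2.4365*m - 2.0099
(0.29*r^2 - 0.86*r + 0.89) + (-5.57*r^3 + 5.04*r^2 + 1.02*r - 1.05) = -5.57*r^3 + 5.33*r^2 + 0.16*r - 0.16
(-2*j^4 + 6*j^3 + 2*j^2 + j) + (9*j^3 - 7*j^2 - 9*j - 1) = -2*j^4 + 15*j^3 - 5*j^2 - 8*j - 1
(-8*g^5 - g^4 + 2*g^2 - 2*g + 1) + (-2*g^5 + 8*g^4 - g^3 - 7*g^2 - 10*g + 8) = -10*g^5 + 7*g^4 - g^3 - 5*g^2 - 12*g + 9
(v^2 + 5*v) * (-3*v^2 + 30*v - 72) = -3*v^4 + 15*v^3 + 78*v^2 - 360*v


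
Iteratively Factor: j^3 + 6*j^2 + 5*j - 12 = (j + 3)*(j^2 + 3*j - 4) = (j - 1)*(j + 3)*(j + 4)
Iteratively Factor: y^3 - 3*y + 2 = (y - 1)*(y^2 + y - 2) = (y - 1)*(y + 2)*(y - 1)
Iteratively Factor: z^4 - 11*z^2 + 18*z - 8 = (z - 1)*(z^3 + z^2 - 10*z + 8) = (z - 1)*(z + 4)*(z^2 - 3*z + 2) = (z - 1)^2*(z + 4)*(z - 2)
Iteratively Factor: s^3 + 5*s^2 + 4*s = (s + 4)*(s^2 + s) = (s + 1)*(s + 4)*(s)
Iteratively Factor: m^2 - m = (m - 1)*(m)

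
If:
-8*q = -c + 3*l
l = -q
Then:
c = 5*q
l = -q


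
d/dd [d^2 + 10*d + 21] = 2*d + 10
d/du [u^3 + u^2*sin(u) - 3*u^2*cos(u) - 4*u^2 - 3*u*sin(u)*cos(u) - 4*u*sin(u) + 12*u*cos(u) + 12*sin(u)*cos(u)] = 3*u^2*sin(u) + u^2*cos(u) + 3*u^2 - 10*sqrt(2)*u*sin(u + pi/4) - 3*u*cos(2*u) - 8*u - 4*sin(u) - 3*sin(2*u)/2 + 12*cos(u) + 12*cos(2*u)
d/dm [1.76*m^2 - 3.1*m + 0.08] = 3.52*m - 3.1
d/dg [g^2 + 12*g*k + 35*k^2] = 2*g + 12*k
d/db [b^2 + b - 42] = 2*b + 1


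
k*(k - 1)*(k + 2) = k^3 + k^2 - 2*k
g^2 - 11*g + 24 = (g - 8)*(g - 3)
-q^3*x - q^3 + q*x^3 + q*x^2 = (-q + x)*(q + x)*(q*x + q)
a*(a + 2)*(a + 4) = a^3 + 6*a^2 + 8*a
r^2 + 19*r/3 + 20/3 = (r + 4/3)*(r + 5)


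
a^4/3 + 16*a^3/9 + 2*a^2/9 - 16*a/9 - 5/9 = (a/3 + 1/3)*(a - 1)*(a + 1/3)*(a + 5)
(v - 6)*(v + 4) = v^2 - 2*v - 24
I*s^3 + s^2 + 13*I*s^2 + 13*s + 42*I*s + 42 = (s + 6)*(s + 7)*(I*s + 1)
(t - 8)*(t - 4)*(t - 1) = t^3 - 13*t^2 + 44*t - 32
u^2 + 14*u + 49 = (u + 7)^2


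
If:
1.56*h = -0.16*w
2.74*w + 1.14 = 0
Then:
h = 0.04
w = -0.42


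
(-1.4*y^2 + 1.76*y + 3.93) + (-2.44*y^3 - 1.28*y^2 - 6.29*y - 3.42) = -2.44*y^3 - 2.68*y^2 - 4.53*y + 0.51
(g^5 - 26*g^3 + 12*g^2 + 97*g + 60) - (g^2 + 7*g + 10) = g^5 - 26*g^3 + 11*g^2 + 90*g + 50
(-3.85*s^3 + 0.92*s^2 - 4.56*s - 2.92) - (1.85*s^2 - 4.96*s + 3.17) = -3.85*s^3 - 0.93*s^2 + 0.4*s - 6.09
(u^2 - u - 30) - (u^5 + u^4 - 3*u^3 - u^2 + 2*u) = -u^5 - u^4 + 3*u^3 + 2*u^2 - 3*u - 30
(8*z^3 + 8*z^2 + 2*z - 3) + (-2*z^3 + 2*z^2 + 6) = 6*z^3 + 10*z^2 + 2*z + 3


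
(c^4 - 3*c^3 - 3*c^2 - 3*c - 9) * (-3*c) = -3*c^5 + 9*c^4 + 9*c^3 + 9*c^2 + 27*c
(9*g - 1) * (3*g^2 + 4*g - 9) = 27*g^3 + 33*g^2 - 85*g + 9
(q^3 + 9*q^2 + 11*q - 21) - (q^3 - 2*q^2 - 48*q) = 11*q^2 + 59*q - 21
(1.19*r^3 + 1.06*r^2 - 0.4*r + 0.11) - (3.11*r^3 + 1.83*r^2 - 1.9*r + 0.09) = -1.92*r^3 - 0.77*r^2 + 1.5*r + 0.02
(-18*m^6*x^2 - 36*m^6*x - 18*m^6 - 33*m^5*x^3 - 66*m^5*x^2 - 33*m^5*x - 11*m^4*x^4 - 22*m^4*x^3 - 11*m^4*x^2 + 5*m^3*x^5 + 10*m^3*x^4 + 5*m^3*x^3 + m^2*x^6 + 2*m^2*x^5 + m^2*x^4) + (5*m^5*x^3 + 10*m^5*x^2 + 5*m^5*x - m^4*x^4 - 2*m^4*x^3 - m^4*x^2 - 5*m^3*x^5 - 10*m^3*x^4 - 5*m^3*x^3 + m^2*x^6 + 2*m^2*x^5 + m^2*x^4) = -18*m^6*x^2 - 36*m^6*x - 18*m^6 - 28*m^5*x^3 - 56*m^5*x^2 - 28*m^5*x - 12*m^4*x^4 - 24*m^4*x^3 - 12*m^4*x^2 + 2*m^2*x^6 + 4*m^2*x^5 + 2*m^2*x^4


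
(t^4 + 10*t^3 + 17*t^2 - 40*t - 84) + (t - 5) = t^4 + 10*t^3 + 17*t^2 - 39*t - 89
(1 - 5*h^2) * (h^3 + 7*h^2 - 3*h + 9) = -5*h^5 - 35*h^4 + 16*h^3 - 38*h^2 - 3*h + 9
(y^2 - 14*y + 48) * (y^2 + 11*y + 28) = y^4 - 3*y^3 - 78*y^2 + 136*y + 1344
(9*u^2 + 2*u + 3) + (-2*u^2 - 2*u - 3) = 7*u^2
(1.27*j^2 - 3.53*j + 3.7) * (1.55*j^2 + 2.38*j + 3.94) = 1.9685*j^4 - 2.4489*j^3 + 2.3374*j^2 - 5.1022*j + 14.578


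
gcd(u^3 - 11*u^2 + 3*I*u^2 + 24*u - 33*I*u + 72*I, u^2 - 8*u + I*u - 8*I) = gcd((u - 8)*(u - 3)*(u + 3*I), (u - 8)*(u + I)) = u - 8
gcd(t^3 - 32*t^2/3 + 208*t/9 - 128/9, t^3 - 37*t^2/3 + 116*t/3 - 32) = t^2 - 28*t/3 + 32/3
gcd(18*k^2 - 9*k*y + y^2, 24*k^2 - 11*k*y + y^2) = -3*k + y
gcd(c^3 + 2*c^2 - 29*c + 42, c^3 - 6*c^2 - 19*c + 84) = c - 3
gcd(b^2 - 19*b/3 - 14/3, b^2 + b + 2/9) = b + 2/3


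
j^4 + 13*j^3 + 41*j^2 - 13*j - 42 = (j - 1)*(j + 1)*(j + 6)*(j + 7)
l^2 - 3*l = l*(l - 3)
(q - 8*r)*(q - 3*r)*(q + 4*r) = q^3 - 7*q^2*r - 20*q*r^2 + 96*r^3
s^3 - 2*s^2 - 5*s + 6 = (s - 3)*(s - 1)*(s + 2)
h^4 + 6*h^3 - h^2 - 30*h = h*(h - 2)*(h + 3)*(h + 5)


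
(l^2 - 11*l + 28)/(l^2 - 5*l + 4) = (l - 7)/(l - 1)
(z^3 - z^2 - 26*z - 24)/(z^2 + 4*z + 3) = (z^2 - 2*z - 24)/(z + 3)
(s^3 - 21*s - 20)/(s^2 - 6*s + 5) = (s^2 + 5*s + 4)/(s - 1)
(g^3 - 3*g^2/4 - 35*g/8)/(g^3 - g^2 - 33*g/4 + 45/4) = g*(4*g + 7)/(2*(2*g^2 + 3*g - 9))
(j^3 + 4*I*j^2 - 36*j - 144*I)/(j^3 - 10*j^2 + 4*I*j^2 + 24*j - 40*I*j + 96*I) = (j + 6)/(j - 4)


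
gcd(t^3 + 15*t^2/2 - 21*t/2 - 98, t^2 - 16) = t + 4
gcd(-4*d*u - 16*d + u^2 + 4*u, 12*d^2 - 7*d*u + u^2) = -4*d + u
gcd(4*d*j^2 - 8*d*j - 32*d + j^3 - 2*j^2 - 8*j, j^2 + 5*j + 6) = j + 2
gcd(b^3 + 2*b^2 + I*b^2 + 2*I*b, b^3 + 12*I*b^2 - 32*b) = b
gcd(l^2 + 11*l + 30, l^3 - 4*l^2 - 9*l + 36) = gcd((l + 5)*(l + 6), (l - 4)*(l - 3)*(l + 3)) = 1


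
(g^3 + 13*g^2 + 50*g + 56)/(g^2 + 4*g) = g + 9 + 14/g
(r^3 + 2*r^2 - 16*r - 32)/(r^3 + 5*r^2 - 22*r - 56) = (r + 4)/(r + 7)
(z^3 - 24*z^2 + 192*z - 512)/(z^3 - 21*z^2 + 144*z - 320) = (z - 8)/(z - 5)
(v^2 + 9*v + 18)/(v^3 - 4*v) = (v^2 + 9*v + 18)/(v*(v^2 - 4))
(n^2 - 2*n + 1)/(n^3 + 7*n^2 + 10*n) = (n^2 - 2*n + 1)/(n*(n^2 + 7*n + 10))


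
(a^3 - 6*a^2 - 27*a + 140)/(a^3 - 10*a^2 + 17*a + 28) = (a + 5)/(a + 1)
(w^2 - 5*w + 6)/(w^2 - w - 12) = (-w^2 + 5*w - 6)/(-w^2 + w + 12)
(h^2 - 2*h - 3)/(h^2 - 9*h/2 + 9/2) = 2*(h + 1)/(2*h - 3)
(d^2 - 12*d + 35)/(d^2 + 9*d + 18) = (d^2 - 12*d + 35)/(d^2 + 9*d + 18)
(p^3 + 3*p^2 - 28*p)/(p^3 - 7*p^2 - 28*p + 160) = p*(p + 7)/(p^2 - 3*p - 40)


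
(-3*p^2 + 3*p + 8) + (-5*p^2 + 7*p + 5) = -8*p^2 + 10*p + 13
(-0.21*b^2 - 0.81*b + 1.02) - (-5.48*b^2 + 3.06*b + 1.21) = 5.27*b^2 - 3.87*b - 0.19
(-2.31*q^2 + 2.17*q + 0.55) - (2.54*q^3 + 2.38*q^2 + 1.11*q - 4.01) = -2.54*q^3 - 4.69*q^2 + 1.06*q + 4.56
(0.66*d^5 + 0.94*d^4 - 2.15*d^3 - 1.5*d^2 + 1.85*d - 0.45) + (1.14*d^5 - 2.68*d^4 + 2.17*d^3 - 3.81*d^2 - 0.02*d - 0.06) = 1.8*d^5 - 1.74*d^4 + 0.02*d^3 - 5.31*d^2 + 1.83*d - 0.51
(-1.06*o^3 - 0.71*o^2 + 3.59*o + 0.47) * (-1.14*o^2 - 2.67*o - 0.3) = 1.2084*o^5 + 3.6396*o^4 - 1.8789*o^3 - 9.9081*o^2 - 2.3319*o - 0.141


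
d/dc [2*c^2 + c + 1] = 4*c + 1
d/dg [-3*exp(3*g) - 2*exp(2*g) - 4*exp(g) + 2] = (-9*exp(2*g) - 4*exp(g) - 4)*exp(g)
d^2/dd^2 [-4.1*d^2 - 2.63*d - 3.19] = -8.20000000000000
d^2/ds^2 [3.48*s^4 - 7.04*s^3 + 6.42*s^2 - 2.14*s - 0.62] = 41.76*s^2 - 42.24*s + 12.84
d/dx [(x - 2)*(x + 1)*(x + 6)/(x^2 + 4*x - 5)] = (x^4 + 8*x^3 + 13*x^2 - 26*x + 88)/(x^4 + 8*x^3 + 6*x^2 - 40*x + 25)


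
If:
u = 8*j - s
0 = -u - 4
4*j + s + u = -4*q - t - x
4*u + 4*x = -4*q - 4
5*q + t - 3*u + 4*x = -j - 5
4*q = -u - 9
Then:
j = 57/22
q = -5/4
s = 272/11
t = -1335/44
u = -4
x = 17/4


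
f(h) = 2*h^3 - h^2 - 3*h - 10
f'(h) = 6*h^2 - 2*h - 3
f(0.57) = -11.66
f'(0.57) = -2.19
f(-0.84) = -9.37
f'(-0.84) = 2.91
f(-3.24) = -78.80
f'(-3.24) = 66.47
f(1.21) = -11.55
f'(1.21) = 3.36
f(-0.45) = -9.03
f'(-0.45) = -0.88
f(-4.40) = -186.53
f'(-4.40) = 121.96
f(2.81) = 18.05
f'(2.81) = 38.76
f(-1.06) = -10.33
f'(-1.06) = 5.86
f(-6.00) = -460.00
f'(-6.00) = 225.00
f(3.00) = 26.00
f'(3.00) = 45.00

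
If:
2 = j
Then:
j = 2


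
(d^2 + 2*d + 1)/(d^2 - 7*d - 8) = (d + 1)/(d - 8)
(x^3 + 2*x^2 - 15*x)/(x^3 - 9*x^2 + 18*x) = (x + 5)/(x - 6)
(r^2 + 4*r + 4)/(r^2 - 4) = (r + 2)/(r - 2)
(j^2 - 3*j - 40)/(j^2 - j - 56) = (j + 5)/(j + 7)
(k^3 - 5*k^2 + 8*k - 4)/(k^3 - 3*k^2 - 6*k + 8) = (k^2 - 4*k + 4)/(k^2 - 2*k - 8)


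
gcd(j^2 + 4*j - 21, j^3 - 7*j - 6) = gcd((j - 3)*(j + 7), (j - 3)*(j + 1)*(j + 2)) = j - 3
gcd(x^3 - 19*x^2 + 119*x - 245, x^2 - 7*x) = x - 7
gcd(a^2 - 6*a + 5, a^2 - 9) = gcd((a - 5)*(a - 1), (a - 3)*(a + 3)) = 1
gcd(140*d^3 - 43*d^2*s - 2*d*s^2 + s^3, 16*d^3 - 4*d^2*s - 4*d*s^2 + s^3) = -4*d + s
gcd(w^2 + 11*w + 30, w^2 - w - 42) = w + 6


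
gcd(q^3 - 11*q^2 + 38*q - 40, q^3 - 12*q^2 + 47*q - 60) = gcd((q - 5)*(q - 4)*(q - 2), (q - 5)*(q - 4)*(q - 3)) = q^2 - 9*q + 20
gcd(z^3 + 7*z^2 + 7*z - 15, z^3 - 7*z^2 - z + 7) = z - 1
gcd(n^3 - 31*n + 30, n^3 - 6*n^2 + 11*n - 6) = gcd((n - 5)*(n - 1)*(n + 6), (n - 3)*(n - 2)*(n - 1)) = n - 1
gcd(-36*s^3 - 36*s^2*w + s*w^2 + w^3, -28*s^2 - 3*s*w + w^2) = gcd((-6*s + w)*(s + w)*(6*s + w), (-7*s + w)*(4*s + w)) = 1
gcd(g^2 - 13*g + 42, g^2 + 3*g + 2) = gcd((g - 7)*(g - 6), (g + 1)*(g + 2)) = 1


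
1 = 1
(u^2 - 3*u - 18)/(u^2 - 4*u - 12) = (u + 3)/(u + 2)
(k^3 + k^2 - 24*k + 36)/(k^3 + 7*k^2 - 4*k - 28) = (k^2 + 3*k - 18)/(k^2 + 9*k + 14)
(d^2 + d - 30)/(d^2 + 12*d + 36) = (d - 5)/(d + 6)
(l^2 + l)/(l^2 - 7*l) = (l + 1)/(l - 7)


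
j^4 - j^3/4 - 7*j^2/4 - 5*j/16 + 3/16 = (j - 3/2)*(j - 1/4)*(j + 1/2)*(j + 1)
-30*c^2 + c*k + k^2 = (-5*c + k)*(6*c + k)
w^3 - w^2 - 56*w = w*(w - 8)*(w + 7)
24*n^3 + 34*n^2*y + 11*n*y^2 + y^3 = (n + y)*(4*n + y)*(6*n + y)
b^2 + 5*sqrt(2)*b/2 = b*(b + 5*sqrt(2)/2)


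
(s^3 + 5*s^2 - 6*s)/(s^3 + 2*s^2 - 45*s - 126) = s*(s - 1)/(s^2 - 4*s - 21)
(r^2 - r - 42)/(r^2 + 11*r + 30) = (r - 7)/(r + 5)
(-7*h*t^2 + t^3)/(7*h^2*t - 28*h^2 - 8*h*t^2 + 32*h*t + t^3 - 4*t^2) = t^2/(-h*t + 4*h + t^2 - 4*t)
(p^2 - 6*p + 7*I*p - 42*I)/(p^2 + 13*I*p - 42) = (p - 6)/(p + 6*I)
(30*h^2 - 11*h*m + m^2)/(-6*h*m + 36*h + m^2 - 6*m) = (-5*h + m)/(m - 6)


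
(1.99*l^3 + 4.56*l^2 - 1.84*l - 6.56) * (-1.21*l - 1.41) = -2.4079*l^4 - 8.3235*l^3 - 4.2032*l^2 + 10.532*l + 9.2496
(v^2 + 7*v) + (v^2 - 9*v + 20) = 2*v^2 - 2*v + 20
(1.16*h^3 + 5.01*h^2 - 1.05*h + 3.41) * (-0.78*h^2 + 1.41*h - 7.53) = -0.9048*h^5 - 2.2722*h^4 - 0.851700000000001*h^3 - 41.8656*h^2 + 12.7146*h - 25.6773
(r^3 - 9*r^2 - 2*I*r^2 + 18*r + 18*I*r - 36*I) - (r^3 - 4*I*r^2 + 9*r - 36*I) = -9*r^2 + 2*I*r^2 + 9*r + 18*I*r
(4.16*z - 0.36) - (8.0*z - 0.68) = 0.32 - 3.84*z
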